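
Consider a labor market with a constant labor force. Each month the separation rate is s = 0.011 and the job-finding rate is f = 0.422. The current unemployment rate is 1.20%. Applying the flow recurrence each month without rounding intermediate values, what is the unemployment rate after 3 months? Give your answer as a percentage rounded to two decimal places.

With a fixed labor force, u_{t+1} = u_t + s·(1−u_t) − f·u_t = u_t·(1−s−f) + s.
Here 1−s−f = 0.567 and s = 0.011.
u_1 = 0.012000 × 0.567 + 0.011 = 0.017804.
u_2 = 0.017804 × 0.567 + 0.011 = 0.021095.
u_3 = 0.021095 × 0.567 + 0.011 = 0.022961.

Unemployment rate after three months ≈ 2.30%.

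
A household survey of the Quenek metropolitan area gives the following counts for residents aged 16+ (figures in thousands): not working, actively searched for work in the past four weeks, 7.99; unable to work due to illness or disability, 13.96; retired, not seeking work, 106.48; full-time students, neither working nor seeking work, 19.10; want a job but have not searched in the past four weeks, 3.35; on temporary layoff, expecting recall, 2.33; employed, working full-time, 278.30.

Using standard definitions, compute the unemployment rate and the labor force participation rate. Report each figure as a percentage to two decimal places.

Employed = 278.30 thousand.
Unemployed = 7.99 + 2.33 = 10.32 thousand (jobless and actively searching, or on temporary layoff).
Labor force = 278.30 + 10.32 = 288.62 thousand.
Not in labor force = 13.96 + 106.48 + 19.10 + 3.35 = 142.89 thousand (those not working and not actively searching are outside the labor force — including those who want a job but have given up searching).
Civilian working-age population = 288.62 + 142.89 = 431.51 thousand.
Unemployment rate = 10.32 / 288.62 = 3.58%.
Labor force participation rate = 288.62 / 431.51 = 66.89%.

Unemployment rate ≈ 3.58%; labor force participation rate ≈ 66.89%.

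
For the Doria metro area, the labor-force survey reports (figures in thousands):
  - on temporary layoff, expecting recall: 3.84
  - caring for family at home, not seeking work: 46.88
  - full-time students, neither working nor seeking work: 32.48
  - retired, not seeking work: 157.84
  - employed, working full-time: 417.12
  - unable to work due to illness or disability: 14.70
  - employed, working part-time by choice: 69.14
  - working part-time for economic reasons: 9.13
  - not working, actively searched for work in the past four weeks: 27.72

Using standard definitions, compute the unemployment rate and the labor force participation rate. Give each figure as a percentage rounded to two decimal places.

Employed = 417.12 + 69.14 + 9.13 = 495.39 thousand (anyone who worked, including part-time for economic reasons, counts as employed).
Unemployed = 3.84 + 27.72 = 31.56 thousand (jobless and actively searching, or on temporary layoff).
Labor force = 495.39 + 31.56 = 526.95 thousand.
Not in labor force = 46.88 + 32.48 + 157.84 + 14.70 = 251.90 thousand (those not working and not actively searching are outside the labor force).
Civilian working-age population = 526.95 + 251.90 = 778.85 thousand.
Unemployment rate = 31.56 / 526.95 = 5.99%.
Labor force participation rate = 526.95 / 778.85 = 67.66%.

Unemployment rate ≈ 5.99%; labor force participation rate ≈ 67.66%.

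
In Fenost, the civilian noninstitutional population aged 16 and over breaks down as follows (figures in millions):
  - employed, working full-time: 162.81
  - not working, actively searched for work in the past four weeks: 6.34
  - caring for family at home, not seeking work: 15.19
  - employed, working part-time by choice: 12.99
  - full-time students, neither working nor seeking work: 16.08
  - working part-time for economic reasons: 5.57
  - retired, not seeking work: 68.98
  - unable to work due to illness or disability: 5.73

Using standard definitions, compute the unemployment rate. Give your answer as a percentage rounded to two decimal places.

Unemployment rate ≈ 3.38%.

Employed = 162.81 + 12.99 + 5.57 = 181.37 million (anyone who worked, including part-time for economic reasons, counts as employed).
Unemployed = 6.34 million.
Labor force = 181.37 + 6.34 = 187.71 million.
Unemployment rate = 6.34 / 187.71 = 3.38%.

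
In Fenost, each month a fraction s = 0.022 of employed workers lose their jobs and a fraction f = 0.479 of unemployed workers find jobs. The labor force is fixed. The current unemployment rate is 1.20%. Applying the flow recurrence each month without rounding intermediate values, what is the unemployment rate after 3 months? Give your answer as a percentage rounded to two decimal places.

Unemployment rate after three months ≈ 3.99%.

With a fixed labor force, u_{t+1} = u_t + s·(1−u_t) − f·u_t = u_t·(1−s−f) + s.
Here 1−s−f = 0.499 and s = 0.022.
u_1 = 0.012000 × 0.499 + 0.022 = 0.027988.
u_2 = 0.027988 × 0.499 + 0.022 = 0.035966.
u_3 = 0.035966 × 0.499 + 0.022 = 0.039947.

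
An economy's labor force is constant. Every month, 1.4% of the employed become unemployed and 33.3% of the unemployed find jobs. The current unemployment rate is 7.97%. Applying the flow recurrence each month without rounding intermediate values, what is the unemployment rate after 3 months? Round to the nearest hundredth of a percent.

With a fixed labor force, u_{t+1} = u_t + s·(1−u_t) − f·u_t = u_t·(1−s−f) + s.
Here 1−s−f = 0.653 and s = 0.014.
u_1 = 0.079700 × 0.653 + 0.014 = 0.066044.
u_2 = 0.066044 × 0.653 + 0.014 = 0.057127.
u_3 = 0.057127 × 0.653 + 0.014 = 0.051304.

Unemployment rate after three months ≈ 5.13%.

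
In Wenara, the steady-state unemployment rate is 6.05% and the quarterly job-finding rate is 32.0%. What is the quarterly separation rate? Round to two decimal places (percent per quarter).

From u* = s/(s+f): s = u·f/(1−u).
s = 0.0605 × 32.0 / (1 − 0.0605) = 1.9360 / 0.9395 ≈ 2.06% per quarter.

Separation rate ≈ 2.06% per quarter.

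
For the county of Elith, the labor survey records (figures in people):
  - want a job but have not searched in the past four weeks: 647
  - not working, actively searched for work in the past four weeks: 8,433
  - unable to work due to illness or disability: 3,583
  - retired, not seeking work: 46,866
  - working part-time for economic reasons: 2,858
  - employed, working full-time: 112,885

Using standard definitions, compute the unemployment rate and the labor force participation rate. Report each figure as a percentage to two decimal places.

Unemployment rate ≈ 6.79%; labor force participation rate ≈ 70.85%.

Employed = 2,858 + 112,885 = 115,743 (anyone who worked, including part-time for economic reasons, counts as employed).
Unemployed = 8,433.
Labor force = 115,743 + 8,433 = 124,176.
Not in labor force = 647 + 3,583 + 46,866 = 51,096 (those not working and not actively searching are outside the labor force — including those who want a job but have given up searching).
Civilian working-age population = 124,176 + 51,096 = 175,272.
Unemployment rate = 8,433 / 124,176 = 6.79%.
Labor force participation rate = 124,176 / 175,272 = 70.85%.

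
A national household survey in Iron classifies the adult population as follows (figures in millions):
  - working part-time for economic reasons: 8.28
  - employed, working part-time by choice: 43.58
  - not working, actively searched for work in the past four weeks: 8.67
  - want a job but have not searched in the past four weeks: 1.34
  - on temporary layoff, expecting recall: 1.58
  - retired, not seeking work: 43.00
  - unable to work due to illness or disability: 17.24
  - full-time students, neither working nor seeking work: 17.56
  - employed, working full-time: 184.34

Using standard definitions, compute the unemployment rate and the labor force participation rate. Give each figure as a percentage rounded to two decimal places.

Unemployment rate ≈ 4.16%; labor force participation rate ≈ 75.69%.

Employed = 8.28 + 43.58 + 184.34 = 236.20 million (anyone who worked, including part-time for economic reasons, counts as employed).
Unemployed = 8.67 + 1.58 = 10.25 million (jobless and actively searching, or on temporary layoff).
Labor force = 236.20 + 10.25 = 246.45 million.
Not in labor force = 1.34 + 43.00 + 17.24 + 17.56 = 79.14 million (those not working and not actively searching are outside the labor force — including those who want a job but have given up searching).
Civilian working-age population = 246.45 + 79.14 = 325.59 million.
Unemployment rate = 10.25 / 246.45 = 4.16%.
Labor force participation rate = 246.45 / 325.59 = 75.69%.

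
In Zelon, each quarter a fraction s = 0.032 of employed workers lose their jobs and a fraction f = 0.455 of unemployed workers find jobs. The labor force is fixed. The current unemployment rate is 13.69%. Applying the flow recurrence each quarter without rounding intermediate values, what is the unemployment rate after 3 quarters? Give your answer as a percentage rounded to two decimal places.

With a fixed labor force, u_{t+1} = u_t + s·(1−u_t) − f·u_t = u_t·(1−s−f) + s.
Here 1−s−f = 0.513 and s = 0.032.
u_1 = 0.136900 × 0.513 + 0.032 = 0.102230.
u_2 = 0.102230 × 0.513 + 0.032 = 0.084444.
u_3 = 0.084444 × 0.513 + 0.032 = 0.075320.

Unemployment rate after three quarters ≈ 7.53%.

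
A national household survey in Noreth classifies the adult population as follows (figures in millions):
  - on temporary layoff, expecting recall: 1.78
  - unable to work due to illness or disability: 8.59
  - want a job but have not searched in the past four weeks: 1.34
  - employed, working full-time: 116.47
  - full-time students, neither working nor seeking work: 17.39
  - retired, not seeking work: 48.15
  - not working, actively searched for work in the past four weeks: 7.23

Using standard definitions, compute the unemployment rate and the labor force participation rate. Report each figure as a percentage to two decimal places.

Unemployment rate ≈ 7.18%; labor force participation rate ≈ 62.44%.

Employed = 116.47 million.
Unemployed = 1.78 + 7.23 = 9.01 million (jobless and actively searching, or on temporary layoff).
Labor force = 116.47 + 9.01 = 125.48 million.
Not in labor force = 8.59 + 1.34 + 17.39 + 48.15 = 75.47 million (those not working and not actively searching are outside the labor force — including those who want a job but have given up searching).
Civilian working-age population = 125.48 + 75.47 = 200.95 million.
Unemployment rate = 9.01 / 125.48 = 7.18%.
Labor force participation rate = 125.48 / 200.95 = 62.44%.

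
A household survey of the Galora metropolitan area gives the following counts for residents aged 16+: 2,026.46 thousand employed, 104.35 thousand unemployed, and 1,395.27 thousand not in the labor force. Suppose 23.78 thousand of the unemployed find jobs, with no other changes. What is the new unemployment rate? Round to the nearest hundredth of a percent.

Initially, labor force = 2,026.46 + 104.35 = 2,130.81 thousand, so u = 104.35/2,130.81 = 4.90%.
After the change, unemployed falls and employed rises by 23.78; labor force unchanged → E = 2,050.24, U = 80.57, labor force = 2,130.81 thousand.
New unemployment rate = 80.57 / 2,130.81 = 3.78%.

New unemployment rate ≈ 3.78%.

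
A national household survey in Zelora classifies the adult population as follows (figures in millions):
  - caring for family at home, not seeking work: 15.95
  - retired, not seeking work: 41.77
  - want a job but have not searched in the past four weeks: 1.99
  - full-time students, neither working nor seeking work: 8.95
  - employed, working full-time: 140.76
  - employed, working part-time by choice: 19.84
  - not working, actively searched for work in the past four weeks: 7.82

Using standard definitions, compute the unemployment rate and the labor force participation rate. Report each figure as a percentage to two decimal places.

Employed = 140.76 + 19.84 = 160.60 million.
Unemployed = 7.82 million.
Labor force = 160.60 + 7.82 = 168.42 million.
Not in labor force = 15.95 + 41.77 + 1.99 + 8.95 = 68.66 million (those not working and not actively searching are outside the labor force — including those who want a job but have given up searching).
Civilian working-age population = 168.42 + 68.66 = 237.08 million.
Unemployment rate = 7.82 / 168.42 = 4.64%.
Labor force participation rate = 168.42 / 237.08 = 71.04%.

Unemployment rate ≈ 4.64%; labor force participation rate ≈ 71.04%.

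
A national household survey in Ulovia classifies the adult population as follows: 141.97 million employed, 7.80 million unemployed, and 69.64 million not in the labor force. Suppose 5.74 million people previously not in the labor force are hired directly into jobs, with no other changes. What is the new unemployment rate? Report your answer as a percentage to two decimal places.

Initially, labor force = 141.97 + 7.80 = 149.77 million, so u = 7.80/149.77 = 5.21%.
After the change, employed and labor force both rise by 5.74; unemployed unchanged → E = 147.71, U = 7.80, labor force = 155.51 million.
New unemployment rate = 7.80 / 155.51 = 5.02%.

New unemployment rate ≈ 5.02%.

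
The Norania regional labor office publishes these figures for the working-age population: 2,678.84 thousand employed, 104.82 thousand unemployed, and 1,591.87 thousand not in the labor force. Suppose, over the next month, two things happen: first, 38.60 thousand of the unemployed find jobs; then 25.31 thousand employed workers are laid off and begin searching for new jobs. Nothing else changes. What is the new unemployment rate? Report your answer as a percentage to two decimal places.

Initially, labor force = 2,678.84 + 104.82 = 2,783.66 thousand, so u = 104.82/2,783.66 = 3.77%.
After the first change, unemployed falls and employed rises by 38.60; labor force unchanged → E = 2,717.44, U = 66.22, labor force = 2,783.66 thousand.
After the second change, employed falls and unemployed rises by 25.31; labor force unchanged → E = 2,692.13, U = 91.53, labor force = 2,783.66 thousand.
New unemployment rate = 91.53 / 2,783.66 = 3.29%.

New unemployment rate ≈ 3.29%.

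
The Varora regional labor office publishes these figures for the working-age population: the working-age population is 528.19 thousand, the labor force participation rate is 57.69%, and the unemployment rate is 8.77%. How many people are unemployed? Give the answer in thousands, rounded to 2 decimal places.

About 26.72 thousand are unemployed.

Labor force = 0.5769 × 528.19 = 304.71 thousand.
Unemployed = 0.0877 × 304.71 ≈ 26.72 thousand.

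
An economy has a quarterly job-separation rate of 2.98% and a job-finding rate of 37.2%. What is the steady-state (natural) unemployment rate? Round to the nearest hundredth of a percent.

At steady state the flows balance: s·E = f·U, so U/(E+U) = s/(s+f).
u* = 2.98 / (2.98 + 37.2) = 2.98 / 40.18 = 7.42%.

Steady-state unemployment rate ≈ 7.42%.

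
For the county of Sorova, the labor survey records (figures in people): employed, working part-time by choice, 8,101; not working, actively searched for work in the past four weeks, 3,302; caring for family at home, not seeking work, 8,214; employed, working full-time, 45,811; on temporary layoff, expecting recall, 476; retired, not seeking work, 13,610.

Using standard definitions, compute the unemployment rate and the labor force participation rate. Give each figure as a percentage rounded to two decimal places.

Unemployment rate ≈ 6.55%; labor force participation rate ≈ 72.55%.

Employed = 8,101 + 45,811 = 53,912.
Unemployed = 3,302 + 476 = 3,778 (jobless and actively searching, or on temporary layoff).
Labor force = 53,912 + 3,778 = 57,690.
Not in labor force = 8,214 + 13,610 = 21,824 (those not working and not actively searching are outside the labor force).
Civilian working-age population = 57,690 + 21,824 = 79,514.
Unemployment rate = 3,778 / 57,690 = 6.55%.
Labor force participation rate = 57,690 / 79,514 = 72.55%.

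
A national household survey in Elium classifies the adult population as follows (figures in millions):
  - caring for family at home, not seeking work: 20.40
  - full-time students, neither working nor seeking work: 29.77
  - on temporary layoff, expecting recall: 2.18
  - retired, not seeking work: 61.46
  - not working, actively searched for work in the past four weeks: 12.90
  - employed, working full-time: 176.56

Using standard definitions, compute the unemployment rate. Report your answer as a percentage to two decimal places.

Unemployment rate ≈ 7.87%.

Employed = 176.56 million.
Unemployed = 2.18 + 12.90 = 15.08 million (jobless and actively searching, or on temporary layoff).
Labor force = 176.56 + 15.08 = 191.64 million.
Unemployment rate = 15.08 / 191.64 = 7.87%.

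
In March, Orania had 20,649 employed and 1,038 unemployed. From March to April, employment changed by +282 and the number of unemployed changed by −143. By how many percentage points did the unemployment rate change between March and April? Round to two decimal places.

The unemployment rate changed by −0.69 percentage points.

March: labor force = 20,649 + 1,038 = 21,687; u = 1,038/21,687 = 4.79%.
April: labor force = 20,931 + 895 = 21,826; u = 895/21,826 = 4.10%.
Change = 4.10% − 4.79% = −0.69 pp.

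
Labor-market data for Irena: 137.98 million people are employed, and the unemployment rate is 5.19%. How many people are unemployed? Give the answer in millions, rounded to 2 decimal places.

About 7.55 million are unemployed.

Let U be the number unemployed. The labor force is E + U, and U/(E+U) = 0.0519.
So U = 0.0519 × 137.98 / (1 − 0.0519) = 7.1612 / 0.9481 ≈ 7.55 million.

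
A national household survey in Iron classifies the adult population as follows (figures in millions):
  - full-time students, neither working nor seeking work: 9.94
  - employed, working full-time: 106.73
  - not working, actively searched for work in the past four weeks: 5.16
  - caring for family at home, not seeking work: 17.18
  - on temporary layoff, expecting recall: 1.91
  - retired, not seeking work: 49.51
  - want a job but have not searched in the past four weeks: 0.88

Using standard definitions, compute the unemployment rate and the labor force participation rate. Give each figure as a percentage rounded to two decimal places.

Unemployment rate ≈ 6.21%; labor force participation rate ≈ 59.48%.

Employed = 106.73 million.
Unemployed = 5.16 + 1.91 = 7.07 million (jobless and actively searching, or on temporary layoff).
Labor force = 106.73 + 7.07 = 113.80 million.
Not in labor force = 9.94 + 17.18 + 49.51 + 0.88 = 77.51 million (those not working and not actively searching are outside the labor force — including those who want a job but have given up searching).
Civilian working-age population = 113.80 + 77.51 = 191.31 million.
Unemployment rate = 7.07 / 113.80 = 6.21%.
Labor force participation rate = 113.80 / 191.31 = 59.48%.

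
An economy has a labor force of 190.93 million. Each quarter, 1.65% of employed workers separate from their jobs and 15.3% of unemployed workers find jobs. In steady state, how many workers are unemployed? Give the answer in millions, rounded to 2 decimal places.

About 18.59 million are unemployed in steady state.

Steady-state unemployment rate u* = s/(s+f) = 1.65/(1.65+15.3) = 0.097345.
Unemployed = u* × labor force = 0.097345 × 190.93 ≈ 18.59 million.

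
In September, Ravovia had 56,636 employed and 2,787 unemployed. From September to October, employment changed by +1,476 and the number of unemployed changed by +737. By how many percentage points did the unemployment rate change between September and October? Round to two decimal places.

The unemployment rate changed by +1.03 percentage points.

September: labor force = 56,636 + 2,787 = 59,423; u = 2,787/59,423 = 4.69%.
October: labor force = 58,112 + 3,524 = 61,636; u = 3,524/61,636 = 5.72%.
Change = 5.72% − 4.69% = +1.03 pp.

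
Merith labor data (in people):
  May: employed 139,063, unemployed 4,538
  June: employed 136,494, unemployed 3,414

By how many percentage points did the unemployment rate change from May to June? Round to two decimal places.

May: labor force = 139,063 + 4,538 = 143,601; u = 4,538/143,601 = 3.16%.
June: labor force = 136,494 + 3,414 = 139,908; u = 3,414/139,908 = 2.44%.
Change = 2.44% − 3.16% = −0.72 pp.

The unemployment rate changed by −0.72 percentage points.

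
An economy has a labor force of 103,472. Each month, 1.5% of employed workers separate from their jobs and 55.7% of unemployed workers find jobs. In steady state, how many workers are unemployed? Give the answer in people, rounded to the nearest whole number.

About 2,713 are unemployed in steady state.

Steady-state unemployment rate u* = s/(s+f) = 1.5/(1.5+55.7) = 0.026224.
Unemployed = u* × labor force = 0.026224 × 103,472 ≈ 2,713.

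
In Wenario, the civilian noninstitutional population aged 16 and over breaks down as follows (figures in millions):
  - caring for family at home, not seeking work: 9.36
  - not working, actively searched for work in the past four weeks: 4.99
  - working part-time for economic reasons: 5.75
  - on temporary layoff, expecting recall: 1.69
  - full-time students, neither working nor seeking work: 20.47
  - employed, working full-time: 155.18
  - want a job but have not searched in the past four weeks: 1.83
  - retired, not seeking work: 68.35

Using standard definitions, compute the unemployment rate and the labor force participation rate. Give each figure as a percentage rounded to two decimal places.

Employed = 5.75 + 155.18 = 160.93 million (anyone who worked, including part-time for economic reasons, counts as employed).
Unemployed = 4.99 + 1.69 = 6.68 million (jobless and actively searching, or on temporary layoff).
Labor force = 160.93 + 6.68 = 167.61 million.
Not in labor force = 9.36 + 20.47 + 1.83 + 68.35 = 100.01 million (those not working and not actively searching are outside the labor force — including those who want a job but have given up searching).
Civilian working-age population = 167.61 + 100.01 = 267.62 million.
Unemployment rate = 6.68 / 167.61 = 3.99%.
Labor force participation rate = 167.61 / 267.62 = 62.63%.

Unemployment rate ≈ 3.99%; labor force participation rate ≈ 62.63%.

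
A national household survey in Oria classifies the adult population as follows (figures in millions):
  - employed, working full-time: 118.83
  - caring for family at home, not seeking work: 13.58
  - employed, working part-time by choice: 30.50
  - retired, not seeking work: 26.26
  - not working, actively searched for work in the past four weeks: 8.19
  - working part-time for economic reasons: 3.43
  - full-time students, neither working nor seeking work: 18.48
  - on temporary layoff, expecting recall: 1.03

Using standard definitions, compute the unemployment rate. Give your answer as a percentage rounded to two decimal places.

Employed = 118.83 + 30.50 + 3.43 = 152.76 million (anyone who worked, including part-time for economic reasons, counts as employed).
Unemployed = 8.19 + 1.03 = 9.22 million (jobless and actively searching, or on temporary layoff).
Labor force = 152.76 + 9.22 = 161.98 million.
Unemployment rate = 9.22 / 161.98 = 5.69%.

Unemployment rate ≈ 5.69%.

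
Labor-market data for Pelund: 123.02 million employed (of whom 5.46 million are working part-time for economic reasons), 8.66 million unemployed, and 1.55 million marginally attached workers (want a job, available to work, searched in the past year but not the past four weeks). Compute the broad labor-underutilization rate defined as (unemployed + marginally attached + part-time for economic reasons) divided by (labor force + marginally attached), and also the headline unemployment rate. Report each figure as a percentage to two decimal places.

Labor force = 123.02 + 8.66 = 131.68 million.
Numerator = 8.66 + 1.55 + 5.46 = 15.67 million.
Denominator = 131.68 + 1.55 = 133.23 million.
Broad rate = 15.67 / 133.23 = 11.76%.
Headline unemployment rate = 8.66 / 131.68 = 6.58%.

Broad underutilization rate ≈ 11.76%; headline unemployment rate ≈ 6.58%.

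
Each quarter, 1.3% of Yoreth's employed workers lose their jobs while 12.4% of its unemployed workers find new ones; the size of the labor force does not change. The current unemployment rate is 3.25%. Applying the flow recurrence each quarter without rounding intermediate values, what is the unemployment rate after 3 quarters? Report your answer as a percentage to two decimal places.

Unemployment rate after three quarters ≈ 5.48%.

With a fixed labor force, u_{t+1} = u_t + s·(1−u_t) − f·u_t = u_t·(1−s−f) + s.
Here 1−s−f = 0.863 and s = 0.013.
u_1 = 0.032500 × 0.863 + 0.013 = 0.041048.
u_2 = 0.041048 × 0.863 + 0.013 = 0.048424.
u_3 = 0.048424 × 0.863 + 0.013 = 0.054790.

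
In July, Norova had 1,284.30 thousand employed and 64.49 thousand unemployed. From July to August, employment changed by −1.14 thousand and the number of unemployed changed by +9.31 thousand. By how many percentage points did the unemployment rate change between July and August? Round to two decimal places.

The unemployment rate changed by +0.66 percentage points.

July: labor force = 1,284.30 + 64.49 = 1,348.79; u = 64.49/1,348.79 = 4.78%.
August: labor force = 1,283.16 + 73.80 = 1,356.96; u = 73.80/1,356.96 = 5.44%.
Change = 5.44% − 4.78% = +0.66 pp.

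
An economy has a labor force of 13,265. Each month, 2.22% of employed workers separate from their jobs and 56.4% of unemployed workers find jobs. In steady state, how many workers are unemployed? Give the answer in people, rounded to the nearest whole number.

Steady-state unemployment rate u* = s/(s+f) = 2.22/(2.22+56.4) = 0.037871.
Unemployed = u* × labor force = 0.037871 × 13,265 ≈ 502.

About 502 are unemployed in steady state.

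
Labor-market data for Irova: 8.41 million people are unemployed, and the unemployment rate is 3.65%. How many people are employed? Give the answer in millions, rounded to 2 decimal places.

Labor force = U / u = 8.41 / 0.0365 ≈ 230.41 million.
Employed = labor force − unemployed = 230.41 − 8.41 = 222.00 million.

About 222.00 million are employed.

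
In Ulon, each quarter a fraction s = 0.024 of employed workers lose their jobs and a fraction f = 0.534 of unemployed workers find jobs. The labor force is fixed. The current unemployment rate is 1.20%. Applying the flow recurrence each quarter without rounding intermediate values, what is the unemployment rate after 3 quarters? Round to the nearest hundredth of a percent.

With a fixed labor force, u_{t+1} = u_t + s·(1−u_t) − f·u_t = u_t·(1−s−f) + s.
Here 1−s−f = 0.442 and s = 0.024.
u_1 = 0.012000 × 0.442 + 0.024 = 0.029304.
u_2 = 0.029304 × 0.442 + 0.024 = 0.036952.
u_3 = 0.036952 × 0.442 + 0.024 = 0.040333.

Unemployment rate after three quarters ≈ 4.03%.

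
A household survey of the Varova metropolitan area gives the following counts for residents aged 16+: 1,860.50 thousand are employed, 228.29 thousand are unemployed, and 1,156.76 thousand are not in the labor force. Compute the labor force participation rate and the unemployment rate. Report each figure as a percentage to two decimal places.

Labor force = employed + unemployed = 1,860.50 + 228.29 = 2,088.79 thousand.
Working-age population = 2,088.79 + 1,156.76 = 3,245.55 thousand.
Unemployment rate = 228.29 / 2,088.79 = 10.93%.
Labor force participation rate = 2,088.79 / 3,245.55 = 64.36%.

Labor force participation rate ≈ 64.36%; unemployment rate ≈ 10.93%.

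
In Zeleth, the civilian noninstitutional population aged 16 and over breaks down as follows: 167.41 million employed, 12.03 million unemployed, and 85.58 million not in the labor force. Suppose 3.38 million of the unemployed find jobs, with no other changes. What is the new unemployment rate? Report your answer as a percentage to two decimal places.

New unemployment rate ≈ 4.82%.

Initially, labor force = 167.41 + 12.03 = 179.44 million, so u = 12.03/179.44 = 6.70%.
After the change, unemployed falls and employed rises by 3.38; labor force unchanged → E = 170.79, U = 8.65, labor force = 179.44 million.
New unemployment rate = 8.65 / 179.44 = 4.82%.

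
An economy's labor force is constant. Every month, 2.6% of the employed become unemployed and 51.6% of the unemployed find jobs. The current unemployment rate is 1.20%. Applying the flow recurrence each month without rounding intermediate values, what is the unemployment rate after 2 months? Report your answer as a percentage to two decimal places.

With a fixed labor force, u_{t+1} = u_t + s·(1−u_t) − f·u_t = u_t·(1−s−f) + s.
Here 1−s−f = 0.458 and s = 0.026.
u_1 = 0.012000 × 0.458 + 0.026 = 0.031496.
u_2 = 0.031496 × 0.458 + 0.026 = 0.040425.

Unemployment rate after two months ≈ 4.04%.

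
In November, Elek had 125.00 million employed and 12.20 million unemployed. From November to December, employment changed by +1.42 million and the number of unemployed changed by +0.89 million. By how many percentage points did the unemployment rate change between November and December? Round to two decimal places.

The unemployment rate changed by +0.49 percentage points.

November: labor force = 125.00 + 12.20 = 137.20; u = 12.20/137.20 = 8.89%.
December: labor force = 126.42 + 13.09 = 139.51; u = 13.09/139.51 = 9.38%.
Change = 9.38% − 8.89% = +0.49 pp.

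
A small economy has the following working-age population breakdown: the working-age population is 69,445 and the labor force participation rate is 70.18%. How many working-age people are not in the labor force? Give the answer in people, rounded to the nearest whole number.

About 20,708 are not in the labor force.

Share not in the labor force = 1 − 0.7018 = 0.2982.
Not in labor force = 0.2982 × 69,445 ≈ 20,708.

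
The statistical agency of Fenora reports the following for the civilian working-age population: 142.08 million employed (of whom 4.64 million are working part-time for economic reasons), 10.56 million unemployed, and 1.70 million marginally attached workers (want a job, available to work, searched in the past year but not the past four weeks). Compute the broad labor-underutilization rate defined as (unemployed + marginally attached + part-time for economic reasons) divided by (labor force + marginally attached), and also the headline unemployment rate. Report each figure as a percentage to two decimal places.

Labor force = 142.08 + 10.56 = 152.64 million.
Numerator = 10.56 + 1.70 + 4.64 = 16.90 million.
Denominator = 152.64 + 1.70 = 154.34 million.
Broad rate = 16.90 / 154.34 = 10.95%.
Headline unemployment rate = 10.56 / 152.64 = 6.92%.

Broad underutilization rate ≈ 10.95%; headline unemployment rate ≈ 6.92%.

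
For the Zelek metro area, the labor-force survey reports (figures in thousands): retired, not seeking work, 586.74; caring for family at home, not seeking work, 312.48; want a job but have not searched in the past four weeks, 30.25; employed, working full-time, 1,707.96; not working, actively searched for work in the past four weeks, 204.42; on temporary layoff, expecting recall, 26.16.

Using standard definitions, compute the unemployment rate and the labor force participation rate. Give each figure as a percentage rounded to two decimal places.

Employed = 1,707.96 thousand.
Unemployed = 204.42 + 26.16 = 230.58 thousand (jobless and actively searching, or on temporary layoff).
Labor force = 1,707.96 + 230.58 = 1,938.54 thousand.
Not in labor force = 586.74 + 312.48 + 30.25 = 929.47 thousand (those not working and not actively searching are outside the labor force — including those who want a job but have given up searching).
Civilian working-age population = 1,938.54 + 929.47 = 2,868.01 thousand.
Unemployment rate = 230.58 / 1,938.54 = 11.89%.
Labor force participation rate = 1,938.54 / 2,868.01 = 67.59%.

Unemployment rate ≈ 11.89%; labor force participation rate ≈ 67.59%.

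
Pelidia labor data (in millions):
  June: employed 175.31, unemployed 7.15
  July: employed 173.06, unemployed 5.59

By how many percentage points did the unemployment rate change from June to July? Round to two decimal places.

The unemployment rate changed by −0.79 percentage points.

June: labor force = 175.31 + 7.15 = 182.46; u = 7.15/182.46 = 3.92%.
July: labor force = 173.06 + 5.59 = 178.65; u = 5.59/178.65 = 3.13%.
Change = 3.13% − 3.92% = −0.79 pp.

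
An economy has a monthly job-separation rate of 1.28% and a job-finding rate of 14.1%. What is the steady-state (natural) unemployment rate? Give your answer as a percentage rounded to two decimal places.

Steady-state unemployment rate ≈ 8.32%.

At steady state the flows balance: s·E = f·U, so U/(E+U) = s/(s+f).
u* = 1.28 / (1.28 + 14.1) = 1.28 / 15.38 = 8.32%.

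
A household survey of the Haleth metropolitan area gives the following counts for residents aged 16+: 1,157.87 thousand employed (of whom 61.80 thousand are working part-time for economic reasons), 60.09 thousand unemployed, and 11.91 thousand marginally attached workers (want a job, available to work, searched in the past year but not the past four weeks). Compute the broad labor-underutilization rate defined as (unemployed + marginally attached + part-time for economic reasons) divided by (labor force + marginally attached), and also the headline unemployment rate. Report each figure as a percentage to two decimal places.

Labor force = 1,157.87 + 60.09 = 1,217.96 thousand.
Numerator = 60.09 + 11.91 + 61.80 = 133.80 thousand.
Denominator = 1,217.96 + 11.91 = 1,229.87 thousand.
Broad rate = 133.80 / 1,229.87 = 10.88%.
Headline unemployment rate = 60.09 / 1,217.96 = 4.93%.

Broad underutilization rate ≈ 10.88%; headline unemployment rate ≈ 4.93%.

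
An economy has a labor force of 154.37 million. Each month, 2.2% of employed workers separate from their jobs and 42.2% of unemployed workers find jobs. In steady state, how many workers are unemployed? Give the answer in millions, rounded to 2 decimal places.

Steady-state unemployment rate u* = s/(s+f) = 2.2/(2.2+42.2) = 0.049550.
Unemployed = u* × labor force = 0.049550 × 154.37 ≈ 7.65 million.

About 7.65 million are unemployed in steady state.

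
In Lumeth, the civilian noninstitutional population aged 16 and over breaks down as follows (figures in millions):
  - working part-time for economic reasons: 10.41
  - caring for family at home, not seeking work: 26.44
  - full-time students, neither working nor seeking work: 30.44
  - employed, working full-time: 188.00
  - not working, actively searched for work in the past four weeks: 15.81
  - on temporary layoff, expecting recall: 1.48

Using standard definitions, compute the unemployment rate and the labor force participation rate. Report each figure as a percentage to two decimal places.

Unemployment rate ≈ 8.02%; labor force participation rate ≈ 79.13%.

Employed = 10.41 + 188.00 = 198.41 million (anyone who worked, including part-time for economic reasons, counts as employed).
Unemployed = 15.81 + 1.48 = 17.29 million (jobless and actively searching, or on temporary layoff).
Labor force = 198.41 + 17.29 = 215.70 million.
Not in labor force = 26.44 + 30.44 = 56.88 million (those not working and not actively searching are outside the labor force).
Civilian working-age population = 215.70 + 56.88 = 272.58 million.
Unemployment rate = 17.29 / 215.70 = 8.02%.
Labor force participation rate = 215.70 / 272.58 = 79.13%.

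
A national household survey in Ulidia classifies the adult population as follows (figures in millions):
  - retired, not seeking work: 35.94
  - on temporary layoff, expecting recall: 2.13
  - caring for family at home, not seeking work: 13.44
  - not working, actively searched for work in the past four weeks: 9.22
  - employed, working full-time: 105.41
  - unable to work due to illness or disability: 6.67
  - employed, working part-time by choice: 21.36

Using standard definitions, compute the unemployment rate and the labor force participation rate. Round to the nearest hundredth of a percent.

Employed = 105.41 + 21.36 = 126.77 million.
Unemployed = 2.13 + 9.22 = 11.35 million (jobless and actively searching, or on temporary layoff).
Labor force = 126.77 + 11.35 = 138.12 million.
Not in labor force = 35.94 + 13.44 + 6.67 = 56.05 million (those not working and not actively searching are outside the labor force).
Civilian working-age population = 138.12 + 56.05 = 194.17 million.
Unemployment rate = 11.35 / 138.12 = 8.22%.
Labor force participation rate = 138.12 / 194.17 = 71.13%.

Unemployment rate ≈ 8.22%; labor force participation rate ≈ 71.13%.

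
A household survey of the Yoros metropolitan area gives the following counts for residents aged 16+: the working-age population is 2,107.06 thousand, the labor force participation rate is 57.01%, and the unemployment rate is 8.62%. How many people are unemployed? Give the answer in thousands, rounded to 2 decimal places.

About 103.55 thousand are unemployed.

Labor force = 0.5701 × 2,107.06 = 1,201.23 thousand.
Unemployed = 0.0862 × 1,201.23 ≈ 103.55 thousand.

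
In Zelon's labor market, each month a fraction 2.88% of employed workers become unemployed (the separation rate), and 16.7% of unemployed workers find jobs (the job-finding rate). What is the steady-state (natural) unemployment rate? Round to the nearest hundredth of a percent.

At steady state the flows balance: s·E = f·U, so U/(E+U) = s/(s+f).
u* = 2.88 / (2.88 + 16.7) = 2.88 / 19.58 = 14.71%.

Steady-state unemployment rate ≈ 14.71%.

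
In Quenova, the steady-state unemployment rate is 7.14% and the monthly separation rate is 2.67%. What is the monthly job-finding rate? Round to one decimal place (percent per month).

From u* = s/(s+f): f = s·(1−u)/u.
f = 2.67 × (1 − 0.0714) / 0.0714 = 2.4794 / 0.0714 ≈ 34.7% per month.

Job-finding rate ≈ 34.7% per month.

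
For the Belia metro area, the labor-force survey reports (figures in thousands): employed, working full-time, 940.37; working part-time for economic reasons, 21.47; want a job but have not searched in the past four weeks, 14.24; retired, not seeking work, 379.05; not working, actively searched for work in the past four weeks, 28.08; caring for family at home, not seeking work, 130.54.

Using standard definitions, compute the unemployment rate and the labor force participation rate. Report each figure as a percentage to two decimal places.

Unemployment rate ≈ 2.84%; labor force participation rate ≈ 65.40%.

Employed = 940.37 + 21.47 = 961.84 thousand (anyone who worked, including part-time for economic reasons, counts as employed).
Unemployed = 28.08 thousand.
Labor force = 961.84 + 28.08 = 989.92 thousand.
Not in labor force = 14.24 + 379.05 + 130.54 = 523.83 thousand (those not working and not actively searching are outside the labor force — including those who want a job but have given up searching).
Civilian working-age population = 989.92 + 523.83 = 1,513.75 thousand.
Unemployment rate = 28.08 / 989.92 = 2.84%.
Labor force participation rate = 989.92 / 1,513.75 = 65.40%.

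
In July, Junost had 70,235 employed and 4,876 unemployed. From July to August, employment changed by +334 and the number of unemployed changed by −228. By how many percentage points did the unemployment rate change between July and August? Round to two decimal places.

July: labor force = 70,235 + 4,876 = 75,111; u = 4,876/75,111 = 6.49%.
August: labor force = 70,569 + 4,648 = 75,217; u = 4,648/75,217 = 6.18%.
Change = 6.18% − 6.49% = −0.31 pp.

The unemployment rate changed by −0.31 percentage points.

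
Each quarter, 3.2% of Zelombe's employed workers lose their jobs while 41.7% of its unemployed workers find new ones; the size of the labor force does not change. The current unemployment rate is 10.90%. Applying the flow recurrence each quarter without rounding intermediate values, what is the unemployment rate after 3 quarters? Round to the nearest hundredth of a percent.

Unemployment rate after three quarters ≈ 7.76%.

With a fixed labor force, u_{t+1} = u_t + s·(1−u_t) − f·u_t = u_t·(1−s−f) + s.
Here 1−s−f = 0.551 and s = 0.032.
u_1 = 0.109000 × 0.551 + 0.032 = 0.092059.
u_2 = 0.092059 × 0.551 + 0.032 = 0.082725.
u_3 = 0.082725 × 0.551 + 0.032 = 0.077581.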